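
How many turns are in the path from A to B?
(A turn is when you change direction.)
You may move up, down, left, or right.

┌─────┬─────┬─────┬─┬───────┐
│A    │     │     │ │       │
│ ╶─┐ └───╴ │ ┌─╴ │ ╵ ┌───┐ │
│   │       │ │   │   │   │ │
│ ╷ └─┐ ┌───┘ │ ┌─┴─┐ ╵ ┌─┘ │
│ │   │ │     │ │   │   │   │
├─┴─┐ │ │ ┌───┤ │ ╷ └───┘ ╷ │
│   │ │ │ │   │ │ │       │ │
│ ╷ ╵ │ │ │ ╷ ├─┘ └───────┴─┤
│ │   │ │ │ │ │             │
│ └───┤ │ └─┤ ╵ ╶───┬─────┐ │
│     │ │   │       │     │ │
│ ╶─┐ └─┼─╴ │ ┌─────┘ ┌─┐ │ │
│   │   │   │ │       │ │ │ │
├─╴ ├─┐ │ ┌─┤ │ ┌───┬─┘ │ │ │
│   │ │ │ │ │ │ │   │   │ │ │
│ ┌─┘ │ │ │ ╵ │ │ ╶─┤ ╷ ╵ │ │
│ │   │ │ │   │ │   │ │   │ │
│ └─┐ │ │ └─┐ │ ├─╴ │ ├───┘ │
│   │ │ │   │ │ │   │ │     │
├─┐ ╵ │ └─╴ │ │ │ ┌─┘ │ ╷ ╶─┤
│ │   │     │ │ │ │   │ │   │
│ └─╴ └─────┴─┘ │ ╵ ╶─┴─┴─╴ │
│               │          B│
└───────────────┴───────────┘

Directions: down, right, down, right, down, down, left, up, left, down, down, down, right, down, left, down, down, right, down, right, down, right, right, right, right, right, up, up, up, up, up, right, right, right, up, right, right, down, down, down, left, up, left, down, down, down, left, down, right, right, right, right
Number of turns: 29

Solution:

┌─────┬─────┬─────┬─┬───────┐
│A    │     │     │ │       │
│ ╶─┐ └───╴ │ ┌─╴ │ ╵ ┌───┐ │
│↳ ↓│       │ │   │   │   │ │
│ ╷ └─┐ ┌───┘ │ ┌─┴─┐ ╵ ┌─┘ │
│ │↳ ↓│ │     │ │   │   │   │
├─┴─┐ │ │ ┌───┤ │ ╷ └───┘ ╷ │
│↓ ↰│↓│ │ │   │ │ │       │ │
│ ╷ ╵ │ │ │ ╷ ├─┘ └───────┴─┤
│↓│↑ ↲│ │ │ │ │             │
│ └───┤ │ └─┤ ╵ ╶───┬─────┐ │
│↓    │ │   │       │↱ → ↓│ │
│ ╶─┐ └─┼─╴ │ ┌─────┘ ┌─┐ │ │
│↳ ↓│   │   │ │↱ → → ↑│ │↓│ │
├─╴ ├─┐ │ ┌─┤ │ ┌───┬─┘ │ │ │
│↓ ↲│ │ │ │ │ │↑│   │↓ ↰│↓│ │
│ ┌─┘ │ │ │ ╵ │ │ ╶─┤ ╷ ╵ │ │
│↓│   │ │ │   │↑│   │↓│↑ ↲│ │
│ └─┐ │ │ └─┐ │ ├─╴ │ ├───┘ │
│↳ ↓│ │ │   │ │↑│   │↓│     │
├─┐ ╵ │ └─╴ │ │ │ ┌─┘ │ ╷ ╶─┤
│ │↳ ↓│     │ │↑│ │↓ ↲│ │   │
│ └─╴ └─────┴─┘ │ ╵ ╶─┴─┴─╴ │
│    ↳ → → → → ↑│  ↳ → → → B│
└───────────────┴───────────┘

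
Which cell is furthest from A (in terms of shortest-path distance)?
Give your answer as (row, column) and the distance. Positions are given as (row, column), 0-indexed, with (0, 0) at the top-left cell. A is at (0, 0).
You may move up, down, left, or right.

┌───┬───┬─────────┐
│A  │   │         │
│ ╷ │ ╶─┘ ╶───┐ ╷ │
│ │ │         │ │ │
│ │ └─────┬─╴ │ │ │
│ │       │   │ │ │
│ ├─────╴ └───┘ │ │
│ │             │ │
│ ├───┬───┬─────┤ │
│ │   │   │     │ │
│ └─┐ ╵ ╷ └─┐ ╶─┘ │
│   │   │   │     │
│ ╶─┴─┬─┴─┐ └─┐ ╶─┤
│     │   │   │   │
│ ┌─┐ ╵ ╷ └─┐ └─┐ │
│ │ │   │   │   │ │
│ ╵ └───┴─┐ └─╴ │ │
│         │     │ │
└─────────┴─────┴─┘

Computing BFS distances from A to all cells:
Furthest cell: (4, 1)
Distance: 29 steps

Path from A to the furthest cell:

┌───┬───┬─────────┐
│A  │   │         │
│ ╷ │ ╶─┘ ╶───┐ ╷ │
│↓│ │         │ │ │
│ │ └─────┬─╴ │ │ │
│↓│       │   │ │ │
│ ├─────╴ └───┘ │ │
│↓│             │ │
│ ├───┬───┬─────┤ │
│↓│B ↰│↓ ↰│     │ │
│ └─┐ ╵ ╷ └─┐ ╶─┘ │
│↓  │↑ ↲│↑ ↰│     │
│ ╶─┴─┬─┴─┐ └─┐ ╶─┤
│↳ → ↓│↱ ↓│↑ ↰│   │
│ ┌─┐ ╵ ╷ └─┐ └─┐ │
│ │ │↳ ↑│↳ ↓│↑ ↰│ │
│ ╵ └───┴─┐ └─╴ │ │
│         │↳ → ↑│ │
└─────────┴─────┴─┘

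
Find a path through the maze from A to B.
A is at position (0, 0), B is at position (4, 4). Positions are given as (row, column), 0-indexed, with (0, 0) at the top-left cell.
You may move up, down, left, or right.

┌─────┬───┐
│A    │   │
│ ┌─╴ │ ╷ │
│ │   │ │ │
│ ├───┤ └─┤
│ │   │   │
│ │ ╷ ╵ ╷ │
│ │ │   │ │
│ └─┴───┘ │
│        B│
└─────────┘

Finding the shortest path from (0, 0) to (4, 4):
Path length: 8 steps
Directions: down → down → down → down → right → right → right → right

Solution:

┌─────┬───┐
│A    │   │
│ ┌─╴ │ ╷ │
│↓│   │ │ │
│ ├───┤ └─┤
│↓│   │   │
│ │ ╷ ╵ ╷ │
│↓│ │   │ │
│ └─┴───┘ │
│↳ → → → B│
└─────────┘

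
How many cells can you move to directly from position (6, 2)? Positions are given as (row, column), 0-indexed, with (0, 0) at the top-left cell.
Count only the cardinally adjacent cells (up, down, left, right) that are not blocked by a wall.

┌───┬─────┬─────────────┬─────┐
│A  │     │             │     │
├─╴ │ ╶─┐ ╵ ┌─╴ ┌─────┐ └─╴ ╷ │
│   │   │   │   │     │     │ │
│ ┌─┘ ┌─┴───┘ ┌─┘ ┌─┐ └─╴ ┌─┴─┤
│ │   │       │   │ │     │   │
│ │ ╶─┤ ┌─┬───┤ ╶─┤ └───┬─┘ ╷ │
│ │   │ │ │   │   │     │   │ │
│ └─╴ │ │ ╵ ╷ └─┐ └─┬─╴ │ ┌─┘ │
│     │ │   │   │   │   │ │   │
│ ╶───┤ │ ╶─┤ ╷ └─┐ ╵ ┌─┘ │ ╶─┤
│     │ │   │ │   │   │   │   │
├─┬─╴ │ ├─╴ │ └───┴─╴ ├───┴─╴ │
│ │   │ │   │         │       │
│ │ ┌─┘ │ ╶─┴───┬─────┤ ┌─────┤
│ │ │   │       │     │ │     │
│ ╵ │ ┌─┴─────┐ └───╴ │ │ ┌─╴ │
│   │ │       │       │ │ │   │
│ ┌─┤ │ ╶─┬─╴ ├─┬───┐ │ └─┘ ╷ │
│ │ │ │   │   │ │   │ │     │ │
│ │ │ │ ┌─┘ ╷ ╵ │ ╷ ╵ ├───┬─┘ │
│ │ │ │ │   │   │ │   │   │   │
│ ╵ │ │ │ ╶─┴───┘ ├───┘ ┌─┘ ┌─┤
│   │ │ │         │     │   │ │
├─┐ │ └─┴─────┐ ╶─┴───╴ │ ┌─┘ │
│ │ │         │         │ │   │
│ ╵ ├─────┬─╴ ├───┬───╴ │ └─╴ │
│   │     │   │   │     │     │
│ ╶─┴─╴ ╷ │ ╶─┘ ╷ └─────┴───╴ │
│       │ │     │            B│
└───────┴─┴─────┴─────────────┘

Checking passable neighbors of (6, 2):
Neighbors: (5, 2), (6, 1)
Count: 2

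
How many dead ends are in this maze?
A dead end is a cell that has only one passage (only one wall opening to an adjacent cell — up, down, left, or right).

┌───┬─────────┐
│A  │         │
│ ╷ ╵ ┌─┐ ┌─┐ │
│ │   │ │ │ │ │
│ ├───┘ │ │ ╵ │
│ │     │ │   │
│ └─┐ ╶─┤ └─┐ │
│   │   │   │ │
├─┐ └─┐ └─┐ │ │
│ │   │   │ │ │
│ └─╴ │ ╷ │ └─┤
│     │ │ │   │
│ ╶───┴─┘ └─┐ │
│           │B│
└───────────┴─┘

Checking each cell for number of passages:

Dead ends found at positions:
  (1, 3)
  (1, 5)
  (2, 1)
  (4, 0)
  (4, 6)
  (5, 3)
  (6, 5)
  (6, 6)
Total dead ends: 8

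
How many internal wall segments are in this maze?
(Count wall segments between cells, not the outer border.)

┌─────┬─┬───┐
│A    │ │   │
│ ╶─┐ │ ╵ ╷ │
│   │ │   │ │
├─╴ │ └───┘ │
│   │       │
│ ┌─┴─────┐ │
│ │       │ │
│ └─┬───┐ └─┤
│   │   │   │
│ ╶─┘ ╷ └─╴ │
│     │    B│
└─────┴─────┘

Counting internal wall segments:
Total internal walls: 25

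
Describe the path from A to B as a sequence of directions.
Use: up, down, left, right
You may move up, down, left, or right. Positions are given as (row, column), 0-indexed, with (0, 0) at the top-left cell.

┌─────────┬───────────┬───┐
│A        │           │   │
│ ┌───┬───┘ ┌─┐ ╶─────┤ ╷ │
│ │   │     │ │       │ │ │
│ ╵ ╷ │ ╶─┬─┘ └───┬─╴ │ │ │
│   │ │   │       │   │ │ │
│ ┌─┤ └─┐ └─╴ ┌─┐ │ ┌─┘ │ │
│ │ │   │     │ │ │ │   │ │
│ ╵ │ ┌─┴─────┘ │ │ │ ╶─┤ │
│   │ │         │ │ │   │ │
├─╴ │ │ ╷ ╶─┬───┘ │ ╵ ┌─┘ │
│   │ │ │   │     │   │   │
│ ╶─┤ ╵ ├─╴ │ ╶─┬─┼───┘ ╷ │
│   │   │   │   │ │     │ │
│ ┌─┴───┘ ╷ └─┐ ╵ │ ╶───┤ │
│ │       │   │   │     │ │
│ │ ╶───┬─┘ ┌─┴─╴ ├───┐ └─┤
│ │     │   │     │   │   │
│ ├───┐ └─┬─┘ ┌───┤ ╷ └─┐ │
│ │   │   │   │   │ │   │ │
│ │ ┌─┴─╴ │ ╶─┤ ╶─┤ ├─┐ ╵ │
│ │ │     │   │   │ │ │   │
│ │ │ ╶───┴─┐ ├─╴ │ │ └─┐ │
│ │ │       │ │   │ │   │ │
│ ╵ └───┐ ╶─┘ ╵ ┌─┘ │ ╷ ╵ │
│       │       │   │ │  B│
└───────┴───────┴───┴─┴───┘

Finding the path and converting it to directions:
Path through cells: (0,0) → (1,0) → (2,0) → (2,1) → (1,1) → (1,2) → (2,2) → (3,2) → (4,2) → (5,2) → (6,2) → (6,3) → (5,3) → (4,3) → (4,4) → (5,4) → (5,5) → (6,5) → (6,4) → (7,4) → (7,3) → (7,2) → (7,1) → (8,1) → (8,2) → (8,3) → (9,3) → (9,4) → (10,4) → (10,3) → (10,2) → (11,2) → (11,3) → (11,4) → (12,4) → (12,5) → (12,6) → (11,6) → (10,6) → (10,5) → (9,5) → (9,6) → (8,6) → (8,7) → (8,8) → (7,8) → (7,7) → (6,7) → (6,6) → (5,6) → (5,7) → (5,8) → (4,8) → (3,8) → (2,8) → (2,7) → (2,6) → (3,6) → (3,5) → (3,4) → (2,4) → (2,3) → (1,3) → (1,4) → (1,5) → (0,5) → (0,6) → (0,7) → (1,7) → (1,8) → (1,9) → (1,10) → (2,10) → (2,9) → (3,9) → (4,9) → (5,9) → (5,10) → (4,10) → (3,10) → (3,11) → (2,11) → (1,11) → (0,11) → (0,12) → (1,12) → (2,12) → (3,12) → (4,12) → (5,12) → (5,11) → (6,11) → (6,10) → (6,9) → (7,9) → (7,10) → (7,11) → (8,11) → (8,12) → (9,12) → (10,12) → (11,12) → (12,12)
Directions: down, down, right, up, right, down, down, down, down, down, right, up, up, right, down, right, down, left, down, left, left, left, down, right, right, down, right, down, left, left, down, right, right, down, right, right, up, up, left, up, right, up, right, right, up, left, up, left, up, right, right, up, up, up, left, left, down, left, left, up, left, up, right, right, up, right, right, down, right, right, right, down, left, down, down, down, right, up, up, right, up, up, up, right, down, down, down, down, down, left, down, left, left, down, right, right, down, right, down, down, down, down

Solution:

┌─────────┬───────────┬───┐
│A        │↱ → ↓      │↱ ↓│
│ ┌───┬───┘ ┌─┐ ╶─────┤ ╷ │
│↓│↱ ↓│↱ → ↑│ │↳ → → ↓│↑│↓│
│ ╵ ╷ │ ╶─┬─┘ └───┬─╴ │ │ │
│↳ ↑│↓│↑ ↰│  ↓ ← ↰│↓ ↲│↑│↓│
│ ┌─┤ └─┐ └─╴ ┌─┐ │ ┌─┘ │ │
│ │ │↓  │↑ ← ↲│ │↑│↓│↱ ↑│↓│
│ ╵ │ ┌─┴─────┘ │ │ │ ╶─┤ │
│   │↓│↱ ↓      │↑│↓│↑  │↓│
├─╴ │ │ ╷ ╶─┬───┘ │ ╵ ┌─┘ │
│   │↓│↑│↳ ↓│↱ → ↑│↳ ↑│↓ ↲│
│ ╶─┤ ╵ ├─╴ │ ╶─┬─┼───┘ ╷ │
│   │↳ ↑│↓ ↲│↑ ↰│ │↓ ← ↲│ │
│ ┌─┴───┘ ╷ └─┐ ╵ │ ╶───┤ │
│ │↓ ← ← ↲│   │↑ ↰│↳ → ↓│ │
│ │ ╶───┬─┘ ┌─┴─╴ ├───┐ └─┤
│ │↳ → ↓│   │↱ → ↑│   │↳ ↓│
│ ├───┐ └─┬─┘ ┌───┤ ╷ └─┐ │
│ │   │↳ ↓│↱ ↑│   │ │   │↓│
│ │ ┌─┴─╴ │ ╶─┤ ╶─┤ ├─┐ ╵ │
│ │ │↓ ← ↲│↑ ↰│   │ │ │  ↓│
│ │ │ ╶───┴─┐ ├─╴ │ │ └─┐ │
│ │ │↳ → ↓  │↑│   │ │   │↓│
│ ╵ └───┐ ╶─┘ ╵ ┌─┘ │ ╷ ╵ │
│       │↳ → ↑  │   │ │  B│
└───────┴───────┴───┴─┴───┘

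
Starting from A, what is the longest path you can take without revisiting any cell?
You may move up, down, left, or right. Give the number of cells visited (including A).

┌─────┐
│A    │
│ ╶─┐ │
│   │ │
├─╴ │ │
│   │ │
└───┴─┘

Finding longest simple path using DFS:
Start: (0, 0)
Longest path visits 5 cells
Path: A → down → right → down → left

Solution:

┌─────┐
│A    │
│ ╶─┐ │
│↳ ↓│ │
├─╴ │ │
│B ↲│ │
└───┴─┘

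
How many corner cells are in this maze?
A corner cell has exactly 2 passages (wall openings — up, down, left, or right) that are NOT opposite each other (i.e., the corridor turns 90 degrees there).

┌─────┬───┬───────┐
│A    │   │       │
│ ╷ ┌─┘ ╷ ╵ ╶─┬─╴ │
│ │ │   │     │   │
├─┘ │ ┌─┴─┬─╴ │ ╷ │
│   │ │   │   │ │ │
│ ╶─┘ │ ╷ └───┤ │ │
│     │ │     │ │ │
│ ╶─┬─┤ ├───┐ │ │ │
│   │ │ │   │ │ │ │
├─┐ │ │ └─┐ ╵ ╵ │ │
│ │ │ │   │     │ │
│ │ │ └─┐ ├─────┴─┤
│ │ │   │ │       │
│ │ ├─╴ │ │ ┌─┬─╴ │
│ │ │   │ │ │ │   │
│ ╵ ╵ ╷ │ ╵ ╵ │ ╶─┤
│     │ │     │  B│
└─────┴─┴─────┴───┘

Counting corner cells (2 non-opposite passages):
Total corners: 37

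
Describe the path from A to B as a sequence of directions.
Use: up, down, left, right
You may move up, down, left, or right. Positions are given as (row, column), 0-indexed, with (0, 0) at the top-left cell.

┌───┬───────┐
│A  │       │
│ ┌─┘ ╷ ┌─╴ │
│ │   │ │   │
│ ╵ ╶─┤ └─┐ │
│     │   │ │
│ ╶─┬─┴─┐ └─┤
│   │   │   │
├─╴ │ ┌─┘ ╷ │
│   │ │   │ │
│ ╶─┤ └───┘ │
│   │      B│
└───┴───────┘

Finding the path and converting it to directions:
Path through cells: (0,0) → (1,0) → (2,0) → (2,1) → (1,1) → (1,2) → (0,2) → (0,3) → (1,3) → (2,3) → (2,4) → (3,4) → (3,5) → (4,5) → (5,5)
Directions: down, down, right, up, right, up, right, down, down, right, down, right, down, down

Solution:

┌───┬───────┐
│A  │↱ ↓    │
│ ┌─┘ ╷ ┌─╴ │
│↓│↱ ↑│↓│   │
│ ╵ ╶─┤ └─┐ │
│↳ ↑  │↳ ↓│ │
│ ╶─┬─┴─┐ └─┤
│   │   │↳ ↓│
├─╴ │ ┌─┘ ╷ │
│   │ │   │↓│
│ ╶─┤ └───┘ │
│   │      B│
└───┴───────┘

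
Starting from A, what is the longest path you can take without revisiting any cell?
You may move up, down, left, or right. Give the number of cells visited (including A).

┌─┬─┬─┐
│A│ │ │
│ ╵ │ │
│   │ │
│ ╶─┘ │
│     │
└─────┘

Finding longest simple path using DFS:
Start: (0, 0)
Longest path visits 7 cells
Path: A → down → down → right → right → up → up

Solution:

┌─┬─┬─┐
│A│ │B│
│ ╵ │ │
│↓  │↑│
│ ╶─┘ │
│↳ → ↑│
└─────┘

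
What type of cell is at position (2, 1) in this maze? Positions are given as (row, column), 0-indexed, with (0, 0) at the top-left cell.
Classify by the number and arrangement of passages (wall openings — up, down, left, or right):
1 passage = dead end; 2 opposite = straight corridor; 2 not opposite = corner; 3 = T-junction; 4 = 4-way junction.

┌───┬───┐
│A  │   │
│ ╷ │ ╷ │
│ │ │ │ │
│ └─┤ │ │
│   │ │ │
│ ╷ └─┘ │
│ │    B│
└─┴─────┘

Checking cell at (2, 1):
Number of passages: 2
Cell type: corner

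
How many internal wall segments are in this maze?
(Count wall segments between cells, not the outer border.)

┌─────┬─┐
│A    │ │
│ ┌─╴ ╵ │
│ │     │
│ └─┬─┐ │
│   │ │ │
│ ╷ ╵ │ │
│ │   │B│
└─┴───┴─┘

Counting internal wall segments:
Total internal walls: 9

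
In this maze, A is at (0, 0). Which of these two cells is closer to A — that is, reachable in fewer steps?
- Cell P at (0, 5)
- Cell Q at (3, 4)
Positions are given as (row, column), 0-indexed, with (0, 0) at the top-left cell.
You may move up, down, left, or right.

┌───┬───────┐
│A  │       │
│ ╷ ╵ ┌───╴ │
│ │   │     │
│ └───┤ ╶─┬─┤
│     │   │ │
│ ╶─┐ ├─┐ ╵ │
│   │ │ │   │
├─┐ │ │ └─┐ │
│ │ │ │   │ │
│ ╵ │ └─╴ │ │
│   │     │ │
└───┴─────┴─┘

Shortest path A → P at (0, 5): 7 steps
Shortest path A → Q at (3, 4): 13 steps

P is closer (7 steps vs 13 steps).

Path to P:

┌───┬───────┐
│A ↓│↱ → → P│
│ ╷ ╵ ┌───╴ │
│ │↳ ↑│     │
│ └───┤ ╶─┬─┤
│     │   │ │
│ ╶─┐ ├─┐ ╵ │
│   │ │ │   │
├─┐ │ │ └─┐ │
│ │ │ │   │ │
│ ╵ │ └─╴ │ │
│   │     │ │
└───┴─────┴─┘

Path to Q:

┌───┬───────┐
│A ↓│↱ → → ↓│
│ ╷ ╵ ┌───╴ │
│ │↳ ↑│↓ ← ↲│
│ └───┤ ╶─┬─┤
│     │↳ ↓│ │
│ ╶─┐ ├─┐ ╵ │
│   │ │ │Q  │
├─┐ │ │ └─┐ │
│ │ │ │   │ │
│ ╵ │ └─╴ │ │
│   │     │ │
└───┴─────┴─┘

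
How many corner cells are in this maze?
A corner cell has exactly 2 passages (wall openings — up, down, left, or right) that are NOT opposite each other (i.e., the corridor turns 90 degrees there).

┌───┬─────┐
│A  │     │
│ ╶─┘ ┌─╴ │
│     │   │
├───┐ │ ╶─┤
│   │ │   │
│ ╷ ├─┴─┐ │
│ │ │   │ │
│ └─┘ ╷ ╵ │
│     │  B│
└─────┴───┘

Counting corner cells (2 non-opposite passages):
Total corners: 16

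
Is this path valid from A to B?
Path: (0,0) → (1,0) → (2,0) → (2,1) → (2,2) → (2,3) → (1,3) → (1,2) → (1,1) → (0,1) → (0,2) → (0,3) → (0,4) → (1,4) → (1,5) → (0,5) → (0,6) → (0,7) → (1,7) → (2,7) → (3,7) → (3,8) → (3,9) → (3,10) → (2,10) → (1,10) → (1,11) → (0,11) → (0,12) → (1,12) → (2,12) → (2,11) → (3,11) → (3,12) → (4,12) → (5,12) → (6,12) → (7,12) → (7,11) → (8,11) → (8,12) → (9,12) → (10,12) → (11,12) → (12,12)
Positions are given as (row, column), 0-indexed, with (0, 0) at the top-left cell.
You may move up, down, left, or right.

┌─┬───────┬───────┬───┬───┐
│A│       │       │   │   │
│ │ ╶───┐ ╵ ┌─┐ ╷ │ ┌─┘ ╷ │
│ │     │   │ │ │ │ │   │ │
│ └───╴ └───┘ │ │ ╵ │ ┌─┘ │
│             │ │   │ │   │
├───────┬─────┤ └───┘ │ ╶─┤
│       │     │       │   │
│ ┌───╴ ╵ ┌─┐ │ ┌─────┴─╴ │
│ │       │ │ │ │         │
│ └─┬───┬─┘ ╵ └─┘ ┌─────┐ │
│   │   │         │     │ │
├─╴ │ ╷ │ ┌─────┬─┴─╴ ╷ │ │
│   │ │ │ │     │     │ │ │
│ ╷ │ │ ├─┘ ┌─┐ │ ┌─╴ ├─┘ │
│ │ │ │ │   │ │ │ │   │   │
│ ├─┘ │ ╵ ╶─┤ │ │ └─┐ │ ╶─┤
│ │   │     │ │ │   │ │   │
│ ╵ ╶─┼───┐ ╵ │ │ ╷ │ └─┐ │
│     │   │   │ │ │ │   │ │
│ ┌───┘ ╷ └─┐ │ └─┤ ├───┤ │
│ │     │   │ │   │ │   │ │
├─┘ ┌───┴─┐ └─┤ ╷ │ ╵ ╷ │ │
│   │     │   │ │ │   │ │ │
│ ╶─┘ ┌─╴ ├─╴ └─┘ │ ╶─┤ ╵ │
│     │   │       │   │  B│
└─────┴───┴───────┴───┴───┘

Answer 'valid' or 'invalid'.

Checking path validity:
Result: All consecutive moves are passable.

valid

Correct solution:

┌─┬───────┬───────┬───┬───┐
│A│↱ → → ↓│↱ → ↓  │   │↱ ↓│
│ │ ╶───┐ ╵ ┌─┐ ╷ │ ┌─┘ ╷ │
│↓│↑ ← ↰│↳ ↑│ │↓│ │ │↱ ↑│↓│
│ └───╴ └───┘ │ │ ╵ │ ┌─┘ │
│↳ → → ↑      │↓│   │↑│↓ ↲│
├───────┬─────┤ └───┘ │ ╶─┤
│       │     │↳ → → ↑│↳ ↓│
│ ┌───╴ ╵ ┌─┐ │ ┌─────┴─╴ │
│ │       │ │ │ │        ↓│
│ └─┬───┬─┘ ╵ └─┘ ┌─────┐ │
│   │   │         │     │↓│
├─╴ │ ╷ │ ┌─────┬─┴─╴ ╷ │ │
│   │ │ │ │     │     │ │↓│
│ ╷ │ │ ├─┘ ┌─┐ │ ┌─╴ ├─┘ │
│ │ │ │ │   │ │ │ │   │↓ ↲│
│ ├─┘ │ ╵ ╶─┤ │ │ └─┐ │ ╶─┤
│ │   │     │ │ │   │ │↳ ↓│
│ ╵ ╶─┼───┐ ╵ │ │ ╷ │ └─┐ │
│     │   │   │ │ │ │   │↓│
│ ┌───┘ ╷ └─┐ │ └─┤ ├───┤ │
│ │     │   │ │   │ │   │↓│
├─┘ ┌───┴─┐ └─┤ ╷ │ ╵ ╷ │ │
│   │     │   │ │ │   │ │↓│
│ ╶─┘ ┌─╴ ├─╴ └─┘ │ ╶─┤ ╵ │
│     │   │       │   │  B│
└─────┴───┴───────┴───┴───┘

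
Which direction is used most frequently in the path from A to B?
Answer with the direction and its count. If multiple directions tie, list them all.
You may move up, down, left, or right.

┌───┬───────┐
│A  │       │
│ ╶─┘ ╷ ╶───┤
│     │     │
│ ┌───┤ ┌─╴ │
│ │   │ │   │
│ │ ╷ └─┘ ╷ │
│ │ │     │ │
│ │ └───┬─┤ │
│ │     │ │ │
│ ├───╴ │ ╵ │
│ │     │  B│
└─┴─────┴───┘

Directions: down, right, right, up, right, down, right, right, down, down, down, down
Counts: {'down': 6, 'right': 5, 'up': 1}
Most common: down (6 times)

Solution:

┌───┬───────┐
│A  │↱ ↓    │
│ ╶─┘ ╷ ╶───┤
│↳ → ↑│↳ → ↓│
│ ┌───┤ ┌─╴ │
│ │   │ │  ↓│
│ │ ╷ └─┘ ╷ │
│ │ │     │↓│
│ │ └───┬─┤ │
│ │     │ │↓│
│ ├───╴ │ ╵ │
│ │     │  B│
└─┴─────┴───┘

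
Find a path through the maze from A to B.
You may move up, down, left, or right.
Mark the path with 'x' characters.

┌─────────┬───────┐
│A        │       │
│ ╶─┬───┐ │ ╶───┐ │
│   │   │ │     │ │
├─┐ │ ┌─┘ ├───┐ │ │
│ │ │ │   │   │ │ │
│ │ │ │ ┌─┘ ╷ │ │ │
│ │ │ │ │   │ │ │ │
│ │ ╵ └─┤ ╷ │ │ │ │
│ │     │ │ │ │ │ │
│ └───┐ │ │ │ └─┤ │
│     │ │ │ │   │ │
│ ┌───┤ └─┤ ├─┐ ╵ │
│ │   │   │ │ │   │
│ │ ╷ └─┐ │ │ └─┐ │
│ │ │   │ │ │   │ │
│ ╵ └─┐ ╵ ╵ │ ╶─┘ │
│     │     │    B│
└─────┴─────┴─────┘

Finding the shortest path through the maze:
Path length: 28 steps
Directions: down → right → down → down → down → right → right → down → down → right → down → down → right → up → up → up → up → up → up → right → down → down → down → right → down → right → down → down

Solution:

┌─────────┬───────┐
│A        │       │
│ ╶─┬───┐ │ ╶───┐ │
│x x│   │ │     │ │
├─┐ │ ┌─┘ ├───┐ │ │
│ │x│ │   │x x│ │ │
│ │ │ │ ┌─┘ ╷ │ │ │
│ │x│ │ │  x│x│ │ │
│ │ ╵ └─┤ ╷ │ │ │ │
│ │x x x│ │x│x│ │ │
│ └───┐ │ │ │ └─┤ │
│     │x│ │x│x x│ │
│ ┌───┤ └─┤ ├─┐ ╵ │
│ │   │x x│x│ │x x│
│ │ ╷ └─┐ │ │ └─┐ │
│ │ │   │x│x│   │x│
│ ╵ └─┐ ╵ ╵ │ ╶─┘ │
│     │  x x│    B│
└─────┴─────┴─────┘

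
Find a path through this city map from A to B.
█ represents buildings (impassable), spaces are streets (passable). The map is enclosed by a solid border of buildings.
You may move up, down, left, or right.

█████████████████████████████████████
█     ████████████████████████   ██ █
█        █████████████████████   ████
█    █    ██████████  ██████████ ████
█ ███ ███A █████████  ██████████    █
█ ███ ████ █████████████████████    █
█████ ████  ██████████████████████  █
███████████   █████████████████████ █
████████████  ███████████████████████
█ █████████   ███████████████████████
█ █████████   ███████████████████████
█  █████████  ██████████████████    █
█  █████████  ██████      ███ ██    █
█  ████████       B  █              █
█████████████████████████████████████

Finding the shortest path from A to B:
Movement: cardinal only
Path length: 18 steps
Directions: right → down → down → right → down → right → down → down → down → down → down → down → right → right → right → right → right → right

Solution:

█████████████████████████████████████
█     ████████████████████████   ██ █
█        █████████████████████   ████
█    █    ██████████  ██████████ ████
█ ███ ███A↓█████████  ██████████    █
█ ███ ████↓█████████████████████    █
█████ ████↳↓██████████████████████  █
███████████↳↓ █████████████████████ █
████████████↓ ███████████████████████
█ █████████ ↓ ███████████████████████
█ █████████ ↓ ███████████████████████
█  █████████↓ ██████████████████    █
█  █████████↓ ██████      ███ ██    █
█  ████████ ↳→→→→→B  █              █
█████████████████████████████████████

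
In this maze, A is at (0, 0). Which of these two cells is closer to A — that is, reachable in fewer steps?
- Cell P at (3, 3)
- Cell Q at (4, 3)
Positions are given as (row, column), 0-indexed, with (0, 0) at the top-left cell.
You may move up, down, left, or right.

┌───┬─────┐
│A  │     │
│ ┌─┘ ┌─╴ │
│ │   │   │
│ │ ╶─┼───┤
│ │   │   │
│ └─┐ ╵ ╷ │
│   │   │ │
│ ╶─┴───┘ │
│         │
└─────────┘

Shortest path A → P at (3, 3): 12 steps
Shortest path A → Q at (4, 3): 7 steps

Q is closer (7 steps vs 12 steps).

Path to P:

┌───┬─────┐
│A  │     │
│ ┌─┘ ┌─╴ │
│↓│   │   │
│ │ ╶─┼───┤
│↓│   │↓ ↰│
│ └─┐ ╵ ╷ │
│↓  │  P│↑│
│ ╶─┴───┘ │
│↳ → → → ↑│
└─────────┘

Path to Q:

┌───┬─────┐
│A  │     │
│ ┌─┘ ┌─╴ │
│↓│   │   │
│ │ ╶─┼───┤
│↓│   │   │
│ └─┐ ╵ ╷ │
│↓  │   │ │
│ ╶─┴───┘ │
│↳ → → Q  │
└─────────┘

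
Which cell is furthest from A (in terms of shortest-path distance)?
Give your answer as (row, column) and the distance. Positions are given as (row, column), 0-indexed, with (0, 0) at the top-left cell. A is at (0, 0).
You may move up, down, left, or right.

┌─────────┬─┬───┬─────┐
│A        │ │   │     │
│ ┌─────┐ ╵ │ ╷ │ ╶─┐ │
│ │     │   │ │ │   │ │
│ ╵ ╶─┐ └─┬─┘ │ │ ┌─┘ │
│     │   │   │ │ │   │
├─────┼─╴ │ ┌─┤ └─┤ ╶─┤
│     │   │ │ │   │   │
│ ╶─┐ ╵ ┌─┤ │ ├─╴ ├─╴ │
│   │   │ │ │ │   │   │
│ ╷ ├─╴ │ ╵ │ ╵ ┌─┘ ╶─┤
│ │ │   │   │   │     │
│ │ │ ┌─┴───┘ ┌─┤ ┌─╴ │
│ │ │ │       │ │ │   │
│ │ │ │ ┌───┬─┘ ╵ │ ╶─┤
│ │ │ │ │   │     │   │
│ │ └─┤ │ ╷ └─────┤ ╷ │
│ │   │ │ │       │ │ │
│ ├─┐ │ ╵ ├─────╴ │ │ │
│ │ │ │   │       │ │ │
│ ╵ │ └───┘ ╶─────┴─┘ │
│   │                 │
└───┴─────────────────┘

Computing BFS distances from A to all cells:
Furthest cell: (4, 4)
Distance: 64 steps

Path from A to the furthest cell:

┌─────────┬─┬───┬─────┐
│A        │ │↓ ↰│     │
│ ┌─────┐ ╵ │ ╷ │ ╶─┐ │
│↓│↱ → ↓│   │↓│↑│   │ │
│ ╵ ╶─┐ └─┬─┘ │ │ ┌─┘ │
│↳ ↑  │↳ ↓│↓ ↲│↑│ │   │
├─────┼─╴ │ ┌─┤ └─┤ ╶─┤
│↓ ← ↰│↓ ↲│↓│ │↑ ↰│   │
│ ╶─┐ ╵ ┌─┤ │ ├─╴ ├─╴ │
│↳ ↓│↑ ↲│B│↓│ │↱ ↑│   │
│ ╷ ├─╴ │ ╵ │ ╵ ┌─┘ ╶─┤
│ │↓│   │↑ ↲│↱ ↑│     │
│ │ │ ┌─┴───┘ ┌─┤ ┌─╴ │
│ │↓│ │↱ → → ↑│ │ │   │
│ │ │ │ ┌───┬─┘ ╵ │ ╶─┤
│ │↓│ │↑│↓ ↰│     │   │
│ │ └─┤ │ ╷ └─────┤ ╷ │
│ │↳ ↓│↑│↓│↑ ← ← ↰│ │ │
│ ├─┐ │ ╵ ├─────╴ │ │ │
│ │ │↓│↑ ↲│↱ → → ↑│ │ │
│ ╵ │ └───┘ ╶─────┴─┘ │
│   │↳ → → ↑          │
└───┴─────────────────┘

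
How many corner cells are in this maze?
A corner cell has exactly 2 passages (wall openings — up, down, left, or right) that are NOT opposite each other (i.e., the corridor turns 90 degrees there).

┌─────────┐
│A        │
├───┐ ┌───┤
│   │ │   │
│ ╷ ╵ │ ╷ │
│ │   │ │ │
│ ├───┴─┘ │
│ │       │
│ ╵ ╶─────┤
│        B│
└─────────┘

Counting corner cells (2 non-opposite passages):
Total corners: 9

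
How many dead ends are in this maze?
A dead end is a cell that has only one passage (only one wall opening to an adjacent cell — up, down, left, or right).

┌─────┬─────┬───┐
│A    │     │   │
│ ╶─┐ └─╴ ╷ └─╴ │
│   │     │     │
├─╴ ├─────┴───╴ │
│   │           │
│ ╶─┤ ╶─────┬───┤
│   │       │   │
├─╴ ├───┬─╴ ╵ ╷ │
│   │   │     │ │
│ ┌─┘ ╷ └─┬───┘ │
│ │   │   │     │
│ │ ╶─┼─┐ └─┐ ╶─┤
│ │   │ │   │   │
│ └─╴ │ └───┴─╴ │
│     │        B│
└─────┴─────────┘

Checking each cell for number of passages:

Dead ends found at positions:
  (0, 3)
  (0, 6)
  (4, 4)
  (5, 5)
  (6, 3)
  (6, 5)
Total dead ends: 6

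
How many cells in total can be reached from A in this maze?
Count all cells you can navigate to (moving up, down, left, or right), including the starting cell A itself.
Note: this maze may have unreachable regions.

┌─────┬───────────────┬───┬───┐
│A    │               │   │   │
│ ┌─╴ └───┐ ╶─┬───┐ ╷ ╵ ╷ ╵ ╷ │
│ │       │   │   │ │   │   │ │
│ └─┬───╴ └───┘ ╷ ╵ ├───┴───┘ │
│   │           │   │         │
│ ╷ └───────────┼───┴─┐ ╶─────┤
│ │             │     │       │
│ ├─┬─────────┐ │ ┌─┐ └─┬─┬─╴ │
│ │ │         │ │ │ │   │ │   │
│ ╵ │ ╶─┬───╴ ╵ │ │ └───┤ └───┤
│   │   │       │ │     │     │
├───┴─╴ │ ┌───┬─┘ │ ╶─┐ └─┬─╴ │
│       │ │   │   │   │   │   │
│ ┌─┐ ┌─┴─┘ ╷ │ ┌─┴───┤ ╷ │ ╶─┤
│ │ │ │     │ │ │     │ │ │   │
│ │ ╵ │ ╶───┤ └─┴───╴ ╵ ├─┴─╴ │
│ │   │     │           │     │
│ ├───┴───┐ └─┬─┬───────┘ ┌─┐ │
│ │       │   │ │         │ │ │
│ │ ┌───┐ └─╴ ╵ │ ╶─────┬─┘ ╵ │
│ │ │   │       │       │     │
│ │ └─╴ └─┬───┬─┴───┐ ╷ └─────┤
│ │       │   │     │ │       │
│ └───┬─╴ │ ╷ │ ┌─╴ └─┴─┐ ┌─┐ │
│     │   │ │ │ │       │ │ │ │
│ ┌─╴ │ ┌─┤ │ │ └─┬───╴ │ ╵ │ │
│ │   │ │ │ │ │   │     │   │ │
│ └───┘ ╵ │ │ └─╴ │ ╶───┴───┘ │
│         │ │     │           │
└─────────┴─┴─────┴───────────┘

Using BFS/flood-fill to find all reachable cells from A:
Maze size: 15 × 15 = 225 total cells
75 cell(s) are walled off and cannot be reached from A.
Reachable cells: 150

Reachable region (· marks reachable cells):

┌─────┬───────────────┬───┬───┐
│A · ·│· · · · · · · ·│· ·│· ·│
│ ┌─╴ └───┐ ╶─┬───┐ ╷ ╵ ╷ ╵ ╷ │
│·│· · · ·│· ·│· ·│·│· ·│· ·│·│
│ └─┬───╴ └───┘ ╷ ╵ ├───┴───┘ │
│· ·│· · · · · ·│· ·│· · · · ·│
│ ╷ └───────────┼───┴─┐ ╶─────┤
│·│· · · · · · ·│     │· · · ·│
│ ├─┬─────────┐ │ ┌─┐ └─┬─┬─╴ │
│·│·│· · · · ·│·│ │·│   │ │· ·│
│ ╵ │ ╶─┬───╴ ╵ │ │ └───┤ └───┤
│· ·│· ·│· · · ·│ │· · ·│     │
├───┴─╴ │ ┌───┬─┘ │ ╶─┐ └─┬─╴ │
│· · · ·│·│· ·│   │· ·│· ·│   │
│ ┌─┐ ┌─┴─┘ ╷ │ ┌─┴───┤ ╷ │ ╶─┤
│·│·│·│· · ·│·│ │· · ·│·│·│   │
│ │ ╵ │ ╶───┤ └─┴───╴ ╵ ├─┴─╴ │
│·│· ·│· · ·│· · · · · ·│     │
│ ├───┴───┐ └─┬─┬───────┘ ┌─┐ │
│·│· · · ·│· ·│·│         │ │ │
│ │ ┌───┐ └─╴ ╵ │ ╶─────┬─┘ ╵ │
│·│·│· ·│· · · ·│       │     │
│ │ └─╴ └─┬───┬─┴───┐ ╷ └─────┤
│·│· · · ·│   │     │ │       │
│ └───┬─╴ │ ╷ │ ┌─╴ └─┴─┐ ┌─┐ │
│· · ·│· ·│ │ │ │       │ │ │ │
│ ┌─╴ │ ┌─┤ │ │ └─┬───╴ │ ╵ │ │
│·│· ·│·│·│ │ │   │     │   │ │
│ └───┘ ╵ │ │ └─╴ │ ╶───┴───┘ │
│· · · · ·│ │     │           │
└─────────┴─┴─────┴───────────┘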